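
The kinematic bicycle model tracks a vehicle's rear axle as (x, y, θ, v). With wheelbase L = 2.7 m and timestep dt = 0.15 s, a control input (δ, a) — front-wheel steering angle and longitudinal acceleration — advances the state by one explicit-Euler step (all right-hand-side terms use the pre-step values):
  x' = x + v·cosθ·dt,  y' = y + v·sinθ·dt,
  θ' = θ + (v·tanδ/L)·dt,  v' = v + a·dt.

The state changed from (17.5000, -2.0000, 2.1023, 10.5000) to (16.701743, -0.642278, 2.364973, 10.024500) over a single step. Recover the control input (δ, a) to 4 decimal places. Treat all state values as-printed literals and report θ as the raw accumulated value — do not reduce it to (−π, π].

δ = 0.4231, a = -3.1700

a = (v'−v)/dt = (-0.475500)/0.15 = -3.1700
Δθ = θ'−θ = 0.262673;  (v·dt/L) = 10.5000·0.15/2.7 = 0.583333
tan δ = Δθ·L/(v·dt) = 0.450297  →  δ = 0.4231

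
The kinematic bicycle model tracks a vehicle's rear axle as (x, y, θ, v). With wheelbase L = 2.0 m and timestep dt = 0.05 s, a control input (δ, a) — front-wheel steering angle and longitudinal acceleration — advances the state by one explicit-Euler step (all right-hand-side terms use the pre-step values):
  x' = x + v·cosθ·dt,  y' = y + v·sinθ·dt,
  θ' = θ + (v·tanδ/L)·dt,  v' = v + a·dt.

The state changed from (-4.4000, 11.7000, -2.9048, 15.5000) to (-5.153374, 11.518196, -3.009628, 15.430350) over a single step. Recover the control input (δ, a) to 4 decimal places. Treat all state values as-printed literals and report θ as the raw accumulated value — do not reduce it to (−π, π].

δ = -0.2642, a = -1.3930

a = (v'−v)/dt = (-0.069650)/0.05 = -1.3930
Δθ = θ'−θ = -0.104828;  (v·dt/L) = 15.5000·0.05/2.0 = 0.387500
tan δ = Δθ·L/(v·dt) = -0.270524  →  δ = -0.2642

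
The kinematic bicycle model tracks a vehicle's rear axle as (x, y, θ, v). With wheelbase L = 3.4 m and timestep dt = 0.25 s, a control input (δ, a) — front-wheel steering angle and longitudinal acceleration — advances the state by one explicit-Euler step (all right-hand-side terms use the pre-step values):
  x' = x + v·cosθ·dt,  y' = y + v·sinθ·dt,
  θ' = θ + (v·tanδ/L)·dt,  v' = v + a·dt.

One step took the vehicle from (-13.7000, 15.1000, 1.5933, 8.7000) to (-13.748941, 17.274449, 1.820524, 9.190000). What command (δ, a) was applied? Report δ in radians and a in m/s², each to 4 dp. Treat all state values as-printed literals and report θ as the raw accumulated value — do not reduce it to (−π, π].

a = (v'−v)/dt = (0.490000)/0.25 = 1.9600
Δθ = θ'−θ = 0.227224;  (v·dt/L) = 8.7000·0.25/3.4 = 0.639706
tan δ = Δθ·L/(v·dt) = 0.355201  →  δ = 0.3413

δ = 0.3413, a = 1.9600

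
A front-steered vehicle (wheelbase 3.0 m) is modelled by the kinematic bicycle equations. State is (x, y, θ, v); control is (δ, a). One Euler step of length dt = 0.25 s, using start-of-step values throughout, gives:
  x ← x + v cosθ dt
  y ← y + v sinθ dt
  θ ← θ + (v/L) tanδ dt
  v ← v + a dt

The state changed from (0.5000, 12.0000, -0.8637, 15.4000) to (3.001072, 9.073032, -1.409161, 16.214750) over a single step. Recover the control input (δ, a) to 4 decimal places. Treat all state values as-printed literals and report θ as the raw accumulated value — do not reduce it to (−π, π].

δ = -0.4019, a = 3.2590

a = (v'−v)/dt = (0.814750)/0.25 = 3.2590
Δθ = θ'−θ = -0.545461;  (v·dt/L) = 15.4000·0.25/3.0 = 1.283333
tan δ = Δθ·L/(v·dt) = -0.425035  →  δ = -0.4019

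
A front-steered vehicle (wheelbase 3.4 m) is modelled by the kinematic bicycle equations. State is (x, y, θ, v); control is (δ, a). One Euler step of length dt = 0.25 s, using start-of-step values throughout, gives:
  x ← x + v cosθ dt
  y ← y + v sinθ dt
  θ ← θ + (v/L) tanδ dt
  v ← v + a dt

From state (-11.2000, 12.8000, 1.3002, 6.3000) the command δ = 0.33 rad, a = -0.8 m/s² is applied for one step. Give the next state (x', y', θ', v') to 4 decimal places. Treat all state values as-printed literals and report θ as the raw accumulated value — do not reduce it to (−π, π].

(-10.7790, 14.3177, 1.4589, 6.1000)

x' = -11.2000 + 6.3000·cos(1.3002)·0.25 = -10.7790
y' = 12.8000 + 6.3000·sin(1.3002)·0.25 = 14.3177
θ' = 1.3002 + (6.3000/3.4)·tan(0.33)·0.25 = 1.4589
v' = 6.3000 − 0.8000·0.25 = 6.1000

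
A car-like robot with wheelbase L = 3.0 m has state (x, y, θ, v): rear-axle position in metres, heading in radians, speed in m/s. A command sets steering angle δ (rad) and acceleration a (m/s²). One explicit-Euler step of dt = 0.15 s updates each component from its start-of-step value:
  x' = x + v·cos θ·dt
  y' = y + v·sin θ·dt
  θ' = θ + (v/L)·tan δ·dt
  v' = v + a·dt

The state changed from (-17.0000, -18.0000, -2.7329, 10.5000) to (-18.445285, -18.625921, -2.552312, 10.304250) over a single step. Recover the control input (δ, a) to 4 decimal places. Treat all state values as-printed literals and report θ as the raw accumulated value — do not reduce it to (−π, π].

a = (v'−v)/dt = (-0.195750)/0.15 = -1.3050
Δθ = θ'−θ = 0.180588;  (v·dt/L) = 10.5000·0.15/3.0 = 0.525000
tan δ = Δθ·L/(v·dt) = 0.343977  →  δ = 0.3313

δ = 0.3313, a = -1.3050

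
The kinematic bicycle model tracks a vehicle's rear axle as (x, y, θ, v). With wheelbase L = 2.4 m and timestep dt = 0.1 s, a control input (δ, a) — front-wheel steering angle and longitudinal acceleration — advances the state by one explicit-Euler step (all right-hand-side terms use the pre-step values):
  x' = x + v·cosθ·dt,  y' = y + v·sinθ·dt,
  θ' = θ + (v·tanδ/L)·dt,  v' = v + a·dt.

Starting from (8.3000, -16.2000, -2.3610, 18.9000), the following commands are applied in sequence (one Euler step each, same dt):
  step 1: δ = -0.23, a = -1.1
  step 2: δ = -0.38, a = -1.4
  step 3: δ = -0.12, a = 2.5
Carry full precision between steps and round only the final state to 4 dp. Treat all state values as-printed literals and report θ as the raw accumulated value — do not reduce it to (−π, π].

(3.6118, -19.1067, -2.9518, 18.9000)

after step 1 (δ=-0.23, a=-1.1): (6.957161, -17.529994, -2.545388, 18.790000)
after step 2 (δ=-0.38, a=-1.4): (5.402340, -18.585064, -2.858095, 18.650000)
after step 3 (δ=-0.12, a=2.5): (3.611786, -19.106734, -2.951795, 18.900000)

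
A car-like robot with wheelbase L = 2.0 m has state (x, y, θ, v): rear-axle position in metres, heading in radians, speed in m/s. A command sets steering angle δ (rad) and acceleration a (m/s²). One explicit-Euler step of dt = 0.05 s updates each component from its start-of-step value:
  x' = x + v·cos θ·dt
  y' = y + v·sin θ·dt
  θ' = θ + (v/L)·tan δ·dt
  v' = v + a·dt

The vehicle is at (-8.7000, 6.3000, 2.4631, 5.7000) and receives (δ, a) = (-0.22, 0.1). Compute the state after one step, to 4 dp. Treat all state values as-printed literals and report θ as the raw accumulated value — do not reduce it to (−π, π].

(-8.9219, 6.4789, 2.4312, 5.7050)

x' = -8.7000 + 5.7000·cos(2.4631)·0.05 = -8.9219
y' = 6.3000 + 5.7000·sin(2.4631)·0.05 = 6.4789
θ' = 2.4631 + (5.7000/2.0)·tan(-0.22)·0.05 = 2.4312
v' = 5.7000 + 0.1000·0.05 = 5.7050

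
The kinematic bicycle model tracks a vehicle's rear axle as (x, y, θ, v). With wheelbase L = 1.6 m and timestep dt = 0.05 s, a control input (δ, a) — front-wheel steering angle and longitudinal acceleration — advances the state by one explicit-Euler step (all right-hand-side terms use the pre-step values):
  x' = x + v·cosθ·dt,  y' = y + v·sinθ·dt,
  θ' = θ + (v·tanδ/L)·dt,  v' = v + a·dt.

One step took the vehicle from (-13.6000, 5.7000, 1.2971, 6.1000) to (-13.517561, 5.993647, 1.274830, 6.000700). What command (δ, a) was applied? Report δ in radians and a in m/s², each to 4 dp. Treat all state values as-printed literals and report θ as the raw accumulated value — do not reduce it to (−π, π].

a = (v'−v)/dt = (-0.099300)/0.05 = -1.9860
Δθ = θ'−θ = -0.022270;  (v·dt/L) = 6.1000·0.05/1.6 = 0.190625
tan δ = Δθ·L/(v·dt) = -0.116826  →  δ = -0.1163

δ = -0.1163, a = -1.9860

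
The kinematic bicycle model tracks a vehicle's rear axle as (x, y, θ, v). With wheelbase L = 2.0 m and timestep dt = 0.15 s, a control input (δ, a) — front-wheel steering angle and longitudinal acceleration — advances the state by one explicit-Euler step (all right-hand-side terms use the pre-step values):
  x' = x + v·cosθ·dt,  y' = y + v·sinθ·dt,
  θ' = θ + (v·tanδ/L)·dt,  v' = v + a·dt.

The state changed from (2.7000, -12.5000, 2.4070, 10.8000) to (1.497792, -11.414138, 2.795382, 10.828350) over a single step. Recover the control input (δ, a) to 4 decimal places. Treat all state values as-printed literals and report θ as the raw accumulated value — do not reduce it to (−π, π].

a = (v'−v)/dt = (0.028350)/0.15 = 0.1890
Δθ = θ'−θ = 0.388382;  (v·dt/L) = 10.8000·0.15/2.0 = 0.810000
tan δ = Δθ·L/(v·dt) = 0.479484  →  δ = 0.4471

δ = 0.4471, a = 0.1890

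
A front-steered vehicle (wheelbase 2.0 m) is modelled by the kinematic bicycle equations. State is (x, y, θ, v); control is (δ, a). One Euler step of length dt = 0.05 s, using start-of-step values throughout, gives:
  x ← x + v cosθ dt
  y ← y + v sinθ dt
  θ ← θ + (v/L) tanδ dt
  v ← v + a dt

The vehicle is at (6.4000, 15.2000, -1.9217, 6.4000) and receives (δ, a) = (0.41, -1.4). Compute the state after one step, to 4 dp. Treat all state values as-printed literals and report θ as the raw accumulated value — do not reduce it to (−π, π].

(6.2900, 14.8995, -1.8522, 6.3300)

x' = 6.4000 + 6.4000·cos(-1.9217)·0.05 = 6.2900
y' = 15.2000 + 6.4000·sin(-1.9217)·0.05 = 14.8995
θ' = -1.9217 + (6.4000/2.0)·tan(0.41)·0.05 = -1.8522
v' = 6.4000 − 1.4000·0.05 = 6.3300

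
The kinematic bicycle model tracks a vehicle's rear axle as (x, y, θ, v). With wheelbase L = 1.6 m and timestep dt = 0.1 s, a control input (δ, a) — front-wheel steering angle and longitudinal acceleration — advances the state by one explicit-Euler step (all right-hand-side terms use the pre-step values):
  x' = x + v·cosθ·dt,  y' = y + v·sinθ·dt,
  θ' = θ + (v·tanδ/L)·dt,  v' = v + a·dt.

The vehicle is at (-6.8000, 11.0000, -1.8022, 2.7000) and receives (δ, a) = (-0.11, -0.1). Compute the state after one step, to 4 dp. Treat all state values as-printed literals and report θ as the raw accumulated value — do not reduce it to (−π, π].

(-6.8619, 10.7372, -1.8208, 2.6900)

x' = -6.8000 + 2.7000·cos(-1.8022)·0.1 = -6.8619
y' = 11.0000 + 2.7000·sin(-1.8022)·0.1 = 10.7372
θ' = -1.8022 + (2.7000/1.6)·tan(-0.11)·0.1 = -1.8208
v' = 2.7000 − 0.1000·0.1 = 2.6900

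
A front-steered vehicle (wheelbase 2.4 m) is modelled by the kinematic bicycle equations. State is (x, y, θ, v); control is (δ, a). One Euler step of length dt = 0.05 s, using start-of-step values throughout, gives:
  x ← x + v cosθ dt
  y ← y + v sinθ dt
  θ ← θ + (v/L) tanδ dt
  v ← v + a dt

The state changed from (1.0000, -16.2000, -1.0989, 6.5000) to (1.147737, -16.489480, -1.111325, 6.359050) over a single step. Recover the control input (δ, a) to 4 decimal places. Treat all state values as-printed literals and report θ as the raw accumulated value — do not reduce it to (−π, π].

a = (v'−v)/dt = (-0.140950)/0.05 = -2.8190
Δθ = θ'−θ = -0.012425;  (v·dt/L) = 6.5000·0.05/2.4 = 0.135417
tan δ = Δθ·L/(v·dt) = -0.091754  →  δ = -0.0915

δ = -0.0915, a = -2.8190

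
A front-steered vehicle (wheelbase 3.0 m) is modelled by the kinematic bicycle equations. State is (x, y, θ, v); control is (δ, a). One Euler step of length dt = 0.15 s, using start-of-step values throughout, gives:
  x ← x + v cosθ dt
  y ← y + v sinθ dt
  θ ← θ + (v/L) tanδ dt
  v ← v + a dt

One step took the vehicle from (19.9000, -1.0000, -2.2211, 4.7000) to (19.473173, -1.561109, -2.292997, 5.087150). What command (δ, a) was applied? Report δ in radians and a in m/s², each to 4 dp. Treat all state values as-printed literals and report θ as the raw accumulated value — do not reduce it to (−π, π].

a = (v'−v)/dt = (0.387150)/0.15 = 2.5810
Δθ = θ'−θ = -0.071897;  (v·dt/L) = 4.7000·0.15/3.0 = 0.235000
tan δ = Δθ·L/(v·dt) = -0.305945  →  δ = -0.2969

δ = -0.2969, a = 2.5810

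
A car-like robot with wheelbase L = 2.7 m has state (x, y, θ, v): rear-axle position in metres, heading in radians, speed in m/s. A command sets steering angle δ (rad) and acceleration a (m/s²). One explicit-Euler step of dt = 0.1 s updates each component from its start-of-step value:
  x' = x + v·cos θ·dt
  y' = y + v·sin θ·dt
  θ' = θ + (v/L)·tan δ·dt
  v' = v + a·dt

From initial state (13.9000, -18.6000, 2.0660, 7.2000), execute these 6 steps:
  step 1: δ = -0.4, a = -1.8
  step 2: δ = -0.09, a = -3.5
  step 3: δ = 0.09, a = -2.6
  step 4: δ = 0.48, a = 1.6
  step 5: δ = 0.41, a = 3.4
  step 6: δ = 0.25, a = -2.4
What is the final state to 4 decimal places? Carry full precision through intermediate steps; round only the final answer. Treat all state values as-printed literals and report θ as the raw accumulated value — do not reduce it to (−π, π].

after step 1 (δ=-0.4, a=-1.8): (13.557848, -17.966492, 1.953255, 7.020000)
after step 2 (δ=-0.09, a=-3.5): (13.295860, -17.315212, 1.929792, 6.670000)
after step 3 (δ=0.09, a=-2.6): (13.061520, -16.690733, 1.952085, 6.410000)
after step 4 (δ=0.48, a=1.6): (12.822993, -16.095766, 2.075682, 6.570000)
after step 5 (δ=0.41, a=3.4): (12.505197, -15.520740, 2.181442, 6.910000)
after step 6 (δ=0.25, a=-2.4): (12.108980, -14.954619, 2.246791, 6.670000)

(12.1090, -14.9546, 2.2468, 6.6700)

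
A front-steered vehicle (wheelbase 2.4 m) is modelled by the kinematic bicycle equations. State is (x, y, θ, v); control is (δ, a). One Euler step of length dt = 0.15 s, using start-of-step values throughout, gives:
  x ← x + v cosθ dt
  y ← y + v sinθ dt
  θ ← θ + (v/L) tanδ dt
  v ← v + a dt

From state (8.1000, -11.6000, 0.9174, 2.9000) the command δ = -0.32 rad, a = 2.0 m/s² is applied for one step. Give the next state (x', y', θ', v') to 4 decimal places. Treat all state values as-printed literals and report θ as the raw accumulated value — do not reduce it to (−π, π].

(8.3644, -11.2546, 0.8573, 3.2000)

x' = 8.1000 + 2.9000·cos(0.9174)·0.15 = 8.3644
y' = -11.6000 + 2.9000·sin(0.9174)·0.15 = -11.2546
θ' = 0.9174 + (2.9000/2.4)·tan(-0.32)·0.15 = 0.8573
v' = 2.9000 + 2.0000·0.15 = 3.2000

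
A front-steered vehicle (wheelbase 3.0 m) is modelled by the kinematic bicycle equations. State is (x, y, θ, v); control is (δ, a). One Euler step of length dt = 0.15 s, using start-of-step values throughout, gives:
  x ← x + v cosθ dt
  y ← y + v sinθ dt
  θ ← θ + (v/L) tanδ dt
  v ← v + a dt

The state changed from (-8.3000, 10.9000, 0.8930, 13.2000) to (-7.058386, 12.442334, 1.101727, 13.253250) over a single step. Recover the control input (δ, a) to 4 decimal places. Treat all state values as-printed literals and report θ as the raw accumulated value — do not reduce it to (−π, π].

δ = 0.3063, a = 0.3550

a = (v'−v)/dt = (0.053250)/0.15 = 0.3550
Δθ = θ'−θ = 0.208727;  (v·dt/L) = 13.2000·0.15/3.0 = 0.660000
tan δ = Δθ·L/(v·dt) = 0.316253  →  δ = 0.3063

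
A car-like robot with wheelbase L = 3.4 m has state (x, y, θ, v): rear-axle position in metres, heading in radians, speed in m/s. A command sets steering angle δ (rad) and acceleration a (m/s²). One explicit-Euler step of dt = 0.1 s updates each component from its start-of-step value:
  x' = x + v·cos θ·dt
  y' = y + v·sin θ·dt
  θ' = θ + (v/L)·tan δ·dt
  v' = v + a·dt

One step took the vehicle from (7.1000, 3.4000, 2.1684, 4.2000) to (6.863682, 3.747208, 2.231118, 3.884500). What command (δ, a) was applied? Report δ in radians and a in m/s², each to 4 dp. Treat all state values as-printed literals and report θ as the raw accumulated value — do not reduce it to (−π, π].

a = (v'−v)/dt = (-0.315500)/0.1 = -3.1550
Δθ = θ'−θ = 0.062718;  (v·dt/L) = 4.2000·0.1/3.4 = 0.123529
tan δ = Δθ·L/(v·dt) = 0.507717  →  δ = 0.4698

δ = 0.4698, a = -3.1550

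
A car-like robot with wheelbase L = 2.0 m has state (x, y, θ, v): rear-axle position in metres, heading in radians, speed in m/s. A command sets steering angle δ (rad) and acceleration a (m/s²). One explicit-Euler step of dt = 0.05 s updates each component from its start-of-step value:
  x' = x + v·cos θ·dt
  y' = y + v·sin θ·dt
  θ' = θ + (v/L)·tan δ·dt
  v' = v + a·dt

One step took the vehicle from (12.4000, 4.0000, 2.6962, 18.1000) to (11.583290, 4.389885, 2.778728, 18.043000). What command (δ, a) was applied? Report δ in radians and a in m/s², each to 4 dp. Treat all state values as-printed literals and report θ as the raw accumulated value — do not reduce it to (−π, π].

a = (v'−v)/dt = (-0.057000)/0.05 = -1.1400
Δθ = θ'−θ = 0.082528;  (v·dt/L) = 18.1000·0.05/2.0 = 0.452500
tan δ = Δθ·L/(v·dt) = 0.182382  →  δ = 0.1804

δ = 0.1804, a = -1.1400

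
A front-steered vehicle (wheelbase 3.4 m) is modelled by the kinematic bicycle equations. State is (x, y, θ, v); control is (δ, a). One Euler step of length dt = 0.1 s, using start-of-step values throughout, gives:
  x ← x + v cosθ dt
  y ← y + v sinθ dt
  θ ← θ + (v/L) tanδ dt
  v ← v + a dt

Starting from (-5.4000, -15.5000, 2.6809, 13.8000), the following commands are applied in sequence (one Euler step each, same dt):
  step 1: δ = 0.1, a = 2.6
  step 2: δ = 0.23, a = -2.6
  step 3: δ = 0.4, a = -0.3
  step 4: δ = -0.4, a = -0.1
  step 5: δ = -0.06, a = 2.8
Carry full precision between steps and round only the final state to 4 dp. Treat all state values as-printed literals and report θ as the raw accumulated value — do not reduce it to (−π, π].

after step 1 (δ=0.1, a=2.6): (-6.636128, -14.886495, 2.721624, 14.060000)
after step 2 (δ=0.23, a=-2.6): (-7.919949, -14.313224, 2.818449, 13.800000)
after step 3 (δ=0.4, a=-0.3): (-9.228523, -13.875007, 2.990054, 13.770000)
after step 4 (δ=-0.4, a=-0.1): (-10.589742, -13.667135, 2.818822, 13.760000)
after step 5 (δ=-0.06, a=2.8): (-11.894686, -13.230675, 2.794511, 14.040000)

(-11.8947, -13.2307, 2.7945, 14.0400)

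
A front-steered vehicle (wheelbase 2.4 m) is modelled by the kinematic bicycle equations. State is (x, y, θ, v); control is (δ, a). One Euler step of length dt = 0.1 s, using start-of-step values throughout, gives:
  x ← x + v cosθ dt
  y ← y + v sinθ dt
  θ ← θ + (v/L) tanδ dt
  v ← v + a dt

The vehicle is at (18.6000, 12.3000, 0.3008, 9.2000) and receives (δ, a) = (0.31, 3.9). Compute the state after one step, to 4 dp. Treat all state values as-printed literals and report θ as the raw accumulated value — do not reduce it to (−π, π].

(19.4787, 12.5726, 0.4236, 9.5900)

x' = 18.6000 + 9.2000·cos(0.3008)·0.1 = 19.4787
y' = 12.3000 + 9.2000·sin(0.3008)·0.1 = 12.5726
θ' = 0.3008 + (9.2000/2.4)·tan(0.31)·0.1 = 0.4236
v' = 9.2000 + 3.9000·0.1 = 9.5900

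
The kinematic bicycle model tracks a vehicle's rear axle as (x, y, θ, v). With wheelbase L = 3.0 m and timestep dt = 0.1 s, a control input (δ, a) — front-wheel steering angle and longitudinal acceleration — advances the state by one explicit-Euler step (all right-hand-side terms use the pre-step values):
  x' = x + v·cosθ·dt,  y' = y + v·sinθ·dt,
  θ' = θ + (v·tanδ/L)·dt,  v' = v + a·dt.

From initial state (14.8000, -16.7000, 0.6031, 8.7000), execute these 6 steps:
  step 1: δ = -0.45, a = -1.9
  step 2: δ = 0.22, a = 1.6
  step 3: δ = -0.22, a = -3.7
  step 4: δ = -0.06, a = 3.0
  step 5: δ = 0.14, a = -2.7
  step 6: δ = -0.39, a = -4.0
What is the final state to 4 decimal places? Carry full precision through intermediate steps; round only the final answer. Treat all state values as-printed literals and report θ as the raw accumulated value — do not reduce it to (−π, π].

(19.2834, -14.2618, 0.3715, 7.9300)

after step 1 (δ=-0.45, a=-1.9): (15.516516, -16.206537, 0.463014, 8.510000)
after step 2 (δ=0.22, a=1.6): (16.277914, -15.826441, 0.526447, 8.670000)
after step 3 (δ=-0.22, a=-3.7): (17.027520, -15.390804, 0.461821, 8.300000)
after step 4 (δ=-0.06, a=3.0): (17.770572, -15.020973, 0.445201, 8.600000)
after step 5 (δ=0.14, a=-2.7): (18.546742, -14.650623, 0.485599, 8.330000)
after step 6 (δ=-0.39, a=-4.0): (19.283444, -14.261830, 0.371463, 7.930000)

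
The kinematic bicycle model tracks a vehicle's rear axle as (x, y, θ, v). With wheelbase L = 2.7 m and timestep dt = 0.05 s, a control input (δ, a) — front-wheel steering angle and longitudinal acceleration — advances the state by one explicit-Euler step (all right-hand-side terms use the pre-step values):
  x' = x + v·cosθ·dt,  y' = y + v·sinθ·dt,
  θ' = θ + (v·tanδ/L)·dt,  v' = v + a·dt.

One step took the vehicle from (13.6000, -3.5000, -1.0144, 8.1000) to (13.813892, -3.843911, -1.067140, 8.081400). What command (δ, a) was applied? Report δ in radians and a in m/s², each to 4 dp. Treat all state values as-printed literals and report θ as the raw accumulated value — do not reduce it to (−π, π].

a = (v'−v)/dt = (-0.018600)/0.05 = -0.3720
Δθ = θ'−θ = -0.052740;  (v·dt/L) = 8.1000·0.05/2.7 = 0.150000
tan δ = Δθ·L/(v·dt) = -0.351600  →  δ = -0.3381

δ = -0.3381, a = -0.3720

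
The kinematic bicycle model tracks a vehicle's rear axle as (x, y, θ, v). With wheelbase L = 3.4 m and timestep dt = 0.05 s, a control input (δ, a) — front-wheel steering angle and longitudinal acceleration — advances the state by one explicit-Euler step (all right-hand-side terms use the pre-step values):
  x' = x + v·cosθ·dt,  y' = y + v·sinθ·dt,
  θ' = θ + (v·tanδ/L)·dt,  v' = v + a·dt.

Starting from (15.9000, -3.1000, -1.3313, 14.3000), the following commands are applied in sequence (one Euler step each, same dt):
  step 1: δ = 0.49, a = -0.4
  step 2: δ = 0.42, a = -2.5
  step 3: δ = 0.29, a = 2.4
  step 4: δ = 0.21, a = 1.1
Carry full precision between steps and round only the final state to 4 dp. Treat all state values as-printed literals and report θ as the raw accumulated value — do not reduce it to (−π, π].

(16.9674, -5.7274, -1.0185, 14.3300)

after step 1 (δ=0.49, a=-0.4): (16.069608, -3.794592, -1.219132, 14.280000)
after step 2 (δ=0.42, a=-2.5): (16.315553, -4.464896, -1.125351, 14.155000)
after step 3 (δ=0.29, a=2.4): (16.620494, -5.103583, -1.063233, 14.275000)
after step 4 (δ=0.21, a=1.1): (16.967411, -5.727352, -1.018489, 14.330000)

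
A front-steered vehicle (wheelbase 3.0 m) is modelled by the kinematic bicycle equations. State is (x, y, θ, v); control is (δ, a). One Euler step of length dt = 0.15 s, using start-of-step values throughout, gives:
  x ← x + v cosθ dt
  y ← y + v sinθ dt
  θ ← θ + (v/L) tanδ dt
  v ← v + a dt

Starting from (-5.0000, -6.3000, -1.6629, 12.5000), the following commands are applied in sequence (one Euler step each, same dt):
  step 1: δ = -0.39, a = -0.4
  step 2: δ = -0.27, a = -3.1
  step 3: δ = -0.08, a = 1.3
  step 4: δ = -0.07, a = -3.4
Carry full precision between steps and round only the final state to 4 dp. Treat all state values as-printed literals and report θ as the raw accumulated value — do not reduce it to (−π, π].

(-7.6887, -13.0161, -2.1826, 11.6600)

after step 1 (δ=-0.39, a=-0.4): (-5.172450, -8.167053, -1.919809, 12.440000)
after step 2 (δ=-0.27, a=-3.1): (-5.810567, -9.920553, -2.091953, 11.975000)
after step 3 (δ=-0.08, a=1.3): (-6.704890, -11.478340, -2.139955, 12.170000)
after step 4 (δ=-0.07, a=-3.4): (-7.688696, -13.016058, -2.182620, 11.660000)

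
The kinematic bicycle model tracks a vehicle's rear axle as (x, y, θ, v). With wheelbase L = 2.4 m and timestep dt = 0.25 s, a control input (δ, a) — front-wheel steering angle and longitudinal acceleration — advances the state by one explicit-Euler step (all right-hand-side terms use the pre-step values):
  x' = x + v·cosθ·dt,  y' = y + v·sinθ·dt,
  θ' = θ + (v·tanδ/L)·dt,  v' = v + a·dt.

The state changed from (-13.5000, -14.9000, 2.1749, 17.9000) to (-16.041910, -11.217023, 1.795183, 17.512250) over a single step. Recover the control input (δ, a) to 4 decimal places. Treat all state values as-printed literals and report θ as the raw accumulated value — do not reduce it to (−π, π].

a = (v'−v)/dt = (-0.387750)/0.25 = -1.5510
Δθ = θ'−θ = -0.379717;  (v·dt/L) = 17.9000·0.25/2.4 = 1.864583
tan δ = Δθ·L/(v·dt) = -0.203647  →  δ = -0.2009

δ = -0.2009, a = -1.5510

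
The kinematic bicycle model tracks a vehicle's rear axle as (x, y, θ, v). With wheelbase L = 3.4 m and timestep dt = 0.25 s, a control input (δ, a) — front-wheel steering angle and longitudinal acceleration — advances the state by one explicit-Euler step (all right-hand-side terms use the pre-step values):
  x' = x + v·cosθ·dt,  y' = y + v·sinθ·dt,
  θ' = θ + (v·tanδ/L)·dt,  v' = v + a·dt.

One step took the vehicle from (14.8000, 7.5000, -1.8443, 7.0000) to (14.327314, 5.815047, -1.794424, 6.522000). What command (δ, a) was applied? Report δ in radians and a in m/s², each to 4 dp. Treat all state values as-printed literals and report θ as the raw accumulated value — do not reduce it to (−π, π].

a = (v'−v)/dt = (-0.478000)/0.25 = -1.9120
Δθ = θ'−θ = 0.049876;  (v·dt/L) = 7.0000·0.25/3.4 = 0.514706
tan δ = Δθ·L/(v·dt) = 0.096902  →  δ = 0.0966

δ = 0.0966, a = -1.9120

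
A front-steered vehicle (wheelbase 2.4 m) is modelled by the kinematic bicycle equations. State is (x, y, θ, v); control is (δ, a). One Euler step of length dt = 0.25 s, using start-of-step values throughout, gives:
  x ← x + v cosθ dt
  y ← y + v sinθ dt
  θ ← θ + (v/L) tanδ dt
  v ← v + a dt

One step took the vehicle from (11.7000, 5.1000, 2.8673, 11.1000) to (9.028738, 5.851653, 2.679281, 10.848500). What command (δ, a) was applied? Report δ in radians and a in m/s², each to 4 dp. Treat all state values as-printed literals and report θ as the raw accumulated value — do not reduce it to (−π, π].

δ = -0.1612, a = -1.0060

a = (v'−v)/dt = (-0.251500)/0.25 = -1.0060
Δθ = θ'−θ = -0.188019;  (v·dt/L) = 11.1000·0.25/2.4 = 1.156250
tan δ = Δθ·L/(v·dt) = -0.162611  →  δ = -0.1612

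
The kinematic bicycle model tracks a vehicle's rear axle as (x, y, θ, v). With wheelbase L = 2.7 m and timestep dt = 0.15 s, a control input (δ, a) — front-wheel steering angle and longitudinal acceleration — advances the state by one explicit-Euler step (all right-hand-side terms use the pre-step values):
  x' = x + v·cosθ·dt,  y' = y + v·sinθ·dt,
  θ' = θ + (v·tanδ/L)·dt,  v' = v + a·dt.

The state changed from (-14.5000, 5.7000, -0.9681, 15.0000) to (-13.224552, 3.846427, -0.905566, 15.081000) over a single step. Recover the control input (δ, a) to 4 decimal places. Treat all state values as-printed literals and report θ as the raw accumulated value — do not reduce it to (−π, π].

δ = 0.0749, a = 0.5400

a = (v'−v)/dt = (0.081000)/0.15 = 0.5400
Δθ = θ'−θ = 0.062534;  (v·dt/L) = 15.0000·0.15/2.7 = 0.833333
tan δ = Δθ·L/(v·dt) = 0.075041  →  δ = 0.0749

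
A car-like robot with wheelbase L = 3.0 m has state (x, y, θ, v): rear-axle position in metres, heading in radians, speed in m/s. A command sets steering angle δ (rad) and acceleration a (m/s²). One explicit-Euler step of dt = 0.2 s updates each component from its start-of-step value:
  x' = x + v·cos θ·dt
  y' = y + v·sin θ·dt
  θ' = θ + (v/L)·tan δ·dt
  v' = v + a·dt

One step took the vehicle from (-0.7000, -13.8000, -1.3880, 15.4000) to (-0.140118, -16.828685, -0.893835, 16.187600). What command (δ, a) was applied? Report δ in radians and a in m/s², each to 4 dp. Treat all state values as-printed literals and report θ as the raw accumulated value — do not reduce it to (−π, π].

a = (v'−v)/dt = (0.787600)/0.2 = 3.9380
Δθ = θ'−θ = 0.494165;  (v·dt/L) = 15.4000·0.2/3.0 = 1.026667
tan δ = Δθ·L/(v·dt) = 0.481330  →  δ = 0.4486

δ = 0.4486, a = 3.9380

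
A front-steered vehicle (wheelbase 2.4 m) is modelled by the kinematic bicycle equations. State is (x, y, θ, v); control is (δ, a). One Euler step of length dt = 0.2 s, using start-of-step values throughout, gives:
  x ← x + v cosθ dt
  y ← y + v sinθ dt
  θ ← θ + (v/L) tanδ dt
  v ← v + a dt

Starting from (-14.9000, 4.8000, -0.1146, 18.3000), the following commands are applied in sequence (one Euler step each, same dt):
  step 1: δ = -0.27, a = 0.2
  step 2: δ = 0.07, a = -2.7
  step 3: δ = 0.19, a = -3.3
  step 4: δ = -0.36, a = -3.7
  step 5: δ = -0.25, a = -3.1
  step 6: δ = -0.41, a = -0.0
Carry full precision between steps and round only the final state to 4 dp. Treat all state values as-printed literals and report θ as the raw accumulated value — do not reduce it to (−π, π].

after step 1 (δ=-0.27, a=0.2): (-11.264007, 4.381481, -0.536656, 18.340000)
after step 2 (δ=0.07, a=-2.7): (-8.111644, 2.506161, -0.429498, 17.800000)
after step 3 (δ=0.19, a=-3.3): (-4.874981, 1.023727, -0.144223, 17.140000)
after step 4 (δ=-0.36, a=-3.7): (-1.482571, 0.531041, -0.681852, 16.400000)
after step 5 (δ=-0.25, a=-3.1): (1.064044, -1.536120, -1.030819, 15.780000)
after step 6 (δ=-0.41, a=-0.0): (2.686595, -4.243086, -1.602359, 15.780000)

(2.6866, -4.2431, -1.6024, 15.7800)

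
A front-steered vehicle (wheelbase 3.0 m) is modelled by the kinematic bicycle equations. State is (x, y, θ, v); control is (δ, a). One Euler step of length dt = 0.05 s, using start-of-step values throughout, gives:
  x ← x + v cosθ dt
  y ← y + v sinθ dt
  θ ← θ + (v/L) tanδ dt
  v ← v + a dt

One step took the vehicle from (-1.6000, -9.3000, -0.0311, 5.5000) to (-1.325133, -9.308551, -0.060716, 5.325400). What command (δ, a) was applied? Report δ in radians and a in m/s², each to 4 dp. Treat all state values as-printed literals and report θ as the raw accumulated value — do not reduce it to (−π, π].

a = (v'−v)/dt = (-0.174600)/0.05 = -3.4920
Δθ = θ'−θ = -0.029616;  (v·dt/L) = 5.5000·0.05/3.0 = 0.091667
tan δ = Δθ·L/(v·dt) = -0.323084  →  δ = -0.3125

δ = -0.3125, a = -3.4920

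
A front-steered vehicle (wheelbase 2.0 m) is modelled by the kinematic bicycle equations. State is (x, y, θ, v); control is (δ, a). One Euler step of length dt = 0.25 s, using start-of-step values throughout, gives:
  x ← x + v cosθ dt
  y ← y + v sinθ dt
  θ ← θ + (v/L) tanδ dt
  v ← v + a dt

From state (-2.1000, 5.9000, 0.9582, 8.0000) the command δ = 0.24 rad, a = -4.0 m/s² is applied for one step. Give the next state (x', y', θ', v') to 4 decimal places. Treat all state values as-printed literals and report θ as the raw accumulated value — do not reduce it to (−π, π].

x' = -2.1000 + 8.0000·cos(0.9582)·0.25 = -0.9500
y' = 5.9000 + 8.0000·sin(0.9582)·0.25 = 7.5363
θ' = 0.9582 + (8.0000/2.0)·tan(0.24)·0.25 = 1.2029
v' = 8.0000 − 4.0000·0.25 = 7.0000

(-0.9500, 7.5363, 1.2029, 7.0000)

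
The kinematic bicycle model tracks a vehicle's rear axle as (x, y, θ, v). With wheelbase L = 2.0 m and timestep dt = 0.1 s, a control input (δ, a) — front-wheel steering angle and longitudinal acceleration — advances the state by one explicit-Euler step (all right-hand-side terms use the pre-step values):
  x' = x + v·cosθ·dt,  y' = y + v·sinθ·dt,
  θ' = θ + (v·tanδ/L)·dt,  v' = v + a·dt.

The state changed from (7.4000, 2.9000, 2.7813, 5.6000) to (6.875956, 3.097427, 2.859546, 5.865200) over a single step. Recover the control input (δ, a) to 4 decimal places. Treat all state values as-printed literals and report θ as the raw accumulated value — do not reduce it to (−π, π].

a = (v'−v)/dt = (0.265200)/0.1 = 2.6520
Δθ = θ'−θ = 0.078246;  (v·dt/L) = 5.6000·0.1/2.0 = 0.280000
tan δ = Δθ·L/(v·dt) = 0.279450  →  δ = 0.2725

δ = 0.2725, a = 2.6520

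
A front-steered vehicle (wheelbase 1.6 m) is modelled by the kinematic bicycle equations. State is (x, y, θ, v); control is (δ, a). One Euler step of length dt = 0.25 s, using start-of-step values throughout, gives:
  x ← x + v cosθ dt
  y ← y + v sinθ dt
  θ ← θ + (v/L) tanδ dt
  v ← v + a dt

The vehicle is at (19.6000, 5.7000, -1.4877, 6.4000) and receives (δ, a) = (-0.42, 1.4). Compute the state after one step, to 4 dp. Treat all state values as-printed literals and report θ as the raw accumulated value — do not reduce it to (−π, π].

x' = 19.6000 + 6.4000·cos(-1.4877)·0.25 = 19.7328
y' = 5.7000 + 6.4000·sin(-1.4877)·0.25 = 4.1055
θ' = -1.4877 + (6.4000/1.6)·tan(-0.42)·0.25 = -1.9343
v' = 6.4000 + 1.4000·0.25 = 6.7500

(19.7328, 4.1055, -1.9343, 6.7500)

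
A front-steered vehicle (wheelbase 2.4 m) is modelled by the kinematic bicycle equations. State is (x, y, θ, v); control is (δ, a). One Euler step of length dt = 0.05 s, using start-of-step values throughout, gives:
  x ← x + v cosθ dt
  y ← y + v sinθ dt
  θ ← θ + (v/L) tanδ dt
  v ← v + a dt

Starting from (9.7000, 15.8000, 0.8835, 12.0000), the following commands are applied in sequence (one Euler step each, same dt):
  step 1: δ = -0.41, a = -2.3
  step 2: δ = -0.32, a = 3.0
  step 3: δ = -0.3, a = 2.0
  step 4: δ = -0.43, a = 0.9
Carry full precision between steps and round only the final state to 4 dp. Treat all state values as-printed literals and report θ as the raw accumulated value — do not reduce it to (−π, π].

(11.4638, 17.4140, 0.4993, 12.1800)

after step 1 (δ=-0.41, a=-2.3): (10.080670, 16.263779, 0.774842, 11.885000)
after step 2 (δ=-0.32, a=3.0): (10.505280, 16.679518, 0.692789, 12.035000)
after step 3 (δ=-0.3, a=2.0): (10.968307, 17.063847, 0.615229, 12.135000)
after step 4 (δ=-0.43, a=0.9): (11.463804, 17.414030, 0.499284, 12.180000)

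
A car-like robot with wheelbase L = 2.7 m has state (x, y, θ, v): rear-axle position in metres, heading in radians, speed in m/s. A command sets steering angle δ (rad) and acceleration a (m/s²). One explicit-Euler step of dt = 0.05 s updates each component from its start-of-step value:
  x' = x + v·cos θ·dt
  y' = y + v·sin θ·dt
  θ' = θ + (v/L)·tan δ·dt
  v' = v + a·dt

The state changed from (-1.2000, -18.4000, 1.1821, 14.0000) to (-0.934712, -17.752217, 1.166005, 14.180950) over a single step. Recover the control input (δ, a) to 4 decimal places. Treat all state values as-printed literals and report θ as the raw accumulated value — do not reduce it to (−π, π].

δ = -0.0620, a = 3.6190

a = (v'−v)/dt = (0.180950)/0.05 = 3.6190
Δθ = θ'−θ = -0.016095;  (v·dt/L) = 14.0000·0.05/2.7 = 0.259259
tan δ = Δθ·L/(v·dt) = -0.062081  →  δ = -0.0620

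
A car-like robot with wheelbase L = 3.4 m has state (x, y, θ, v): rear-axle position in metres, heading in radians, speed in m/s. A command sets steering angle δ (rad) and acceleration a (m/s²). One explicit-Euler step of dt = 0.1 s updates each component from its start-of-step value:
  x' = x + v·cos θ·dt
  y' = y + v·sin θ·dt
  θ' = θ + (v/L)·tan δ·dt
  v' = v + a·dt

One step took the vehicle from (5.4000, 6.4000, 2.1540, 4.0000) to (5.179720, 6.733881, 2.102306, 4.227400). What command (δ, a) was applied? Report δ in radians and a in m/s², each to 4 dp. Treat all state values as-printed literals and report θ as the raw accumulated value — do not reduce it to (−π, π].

δ = -0.4140, a = 2.2740

a = (v'−v)/dt = (0.227400)/0.1 = 2.2740
Δθ = θ'−θ = -0.051694;  (v·dt/L) = 4.0000·0.1/3.4 = 0.117647
tan δ = Δθ·L/(v·dt) = -0.439399  →  δ = -0.4140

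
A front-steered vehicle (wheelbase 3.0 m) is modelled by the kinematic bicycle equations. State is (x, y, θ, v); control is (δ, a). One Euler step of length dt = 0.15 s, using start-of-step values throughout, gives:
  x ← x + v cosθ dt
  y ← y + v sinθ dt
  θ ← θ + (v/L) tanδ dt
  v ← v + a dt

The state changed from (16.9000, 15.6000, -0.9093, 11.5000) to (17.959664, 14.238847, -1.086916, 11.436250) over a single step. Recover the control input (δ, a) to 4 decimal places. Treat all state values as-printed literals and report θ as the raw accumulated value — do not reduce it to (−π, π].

δ = -0.2996, a = -0.4250

a = (v'−v)/dt = (-0.063750)/0.15 = -0.4250
Δθ = θ'−θ = -0.177616;  (v·dt/L) = 11.5000·0.15/3.0 = 0.575000
tan δ = Δθ·L/(v·dt) = -0.308897  →  δ = -0.2996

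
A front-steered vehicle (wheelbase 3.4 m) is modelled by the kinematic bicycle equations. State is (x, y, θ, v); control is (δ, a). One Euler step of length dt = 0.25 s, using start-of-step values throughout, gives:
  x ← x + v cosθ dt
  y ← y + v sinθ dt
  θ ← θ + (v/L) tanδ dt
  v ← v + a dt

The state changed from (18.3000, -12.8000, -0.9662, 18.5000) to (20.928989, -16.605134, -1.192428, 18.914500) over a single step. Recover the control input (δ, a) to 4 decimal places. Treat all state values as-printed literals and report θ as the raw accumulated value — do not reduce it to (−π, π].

δ = -0.1648, a = 1.6580

a = (v'−v)/dt = (0.414500)/0.25 = 1.6580
Δθ = θ'−θ = -0.226228;  (v·dt/L) = 18.5000·0.25/3.4 = 1.360294
tan δ = Δθ·L/(v·dt) = -0.166308  →  δ = -0.1648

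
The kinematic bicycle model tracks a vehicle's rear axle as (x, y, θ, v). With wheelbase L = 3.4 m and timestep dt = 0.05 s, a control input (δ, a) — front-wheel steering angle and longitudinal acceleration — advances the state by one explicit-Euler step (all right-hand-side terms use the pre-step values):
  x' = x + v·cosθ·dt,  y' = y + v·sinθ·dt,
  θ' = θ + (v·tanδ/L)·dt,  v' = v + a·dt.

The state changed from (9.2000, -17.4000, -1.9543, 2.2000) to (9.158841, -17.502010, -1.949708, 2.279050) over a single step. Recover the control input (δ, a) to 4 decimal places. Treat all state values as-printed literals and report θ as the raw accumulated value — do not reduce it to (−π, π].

a = (v'−v)/dt = (0.079050)/0.05 = 1.5810
Δθ = θ'−θ = 0.004592;  (v·dt/L) = 2.2000·0.05/3.4 = 0.032353
tan δ = Δθ·L/(v·dt) = 0.141935  →  δ = 0.1410

δ = 0.1410, a = 1.5810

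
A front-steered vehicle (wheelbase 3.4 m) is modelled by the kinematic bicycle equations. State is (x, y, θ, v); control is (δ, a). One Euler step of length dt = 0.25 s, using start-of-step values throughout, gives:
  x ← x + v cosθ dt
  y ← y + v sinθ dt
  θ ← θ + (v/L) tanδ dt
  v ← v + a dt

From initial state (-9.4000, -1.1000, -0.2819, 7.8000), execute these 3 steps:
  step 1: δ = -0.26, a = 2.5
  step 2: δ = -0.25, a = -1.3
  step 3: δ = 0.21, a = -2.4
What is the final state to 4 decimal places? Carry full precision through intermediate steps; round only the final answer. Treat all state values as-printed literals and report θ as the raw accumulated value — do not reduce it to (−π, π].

(-3.9367, -3.6601, -0.4657, 7.5000)

after step 1 (δ=-0.26, a=2.5): (-7.526969, -1.642453, -0.434471, 8.425000)
after step 2 (δ=-0.25, a=-1.3): (-5.616405, -2.529039, -0.592652, 8.100000)
after step 3 (δ=0.21, a=-2.4): (-3.936744, -3.660128, -0.465707, 7.500000)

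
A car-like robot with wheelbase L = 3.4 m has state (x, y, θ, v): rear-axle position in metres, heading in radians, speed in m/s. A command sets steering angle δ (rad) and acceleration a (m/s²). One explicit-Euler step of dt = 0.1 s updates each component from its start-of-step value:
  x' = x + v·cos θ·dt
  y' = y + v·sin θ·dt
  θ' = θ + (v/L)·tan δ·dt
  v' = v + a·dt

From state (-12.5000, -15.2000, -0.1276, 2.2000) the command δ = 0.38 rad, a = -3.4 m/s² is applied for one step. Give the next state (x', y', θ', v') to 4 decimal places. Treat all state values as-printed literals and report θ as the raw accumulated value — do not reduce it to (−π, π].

(-12.2818, -15.2280, -0.1018, 1.8600)

x' = -12.5000 + 2.2000·cos(-0.1276)·0.1 = -12.2818
y' = -15.2000 + 2.2000·sin(-0.1276)·0.1 = -15.2280
θ' = -0.1276 + (2.2000/3.4)·tan(0.38)·0.1 = -0.1018
v' = 2.2000 − 3.4000·0.1 = 1.8600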